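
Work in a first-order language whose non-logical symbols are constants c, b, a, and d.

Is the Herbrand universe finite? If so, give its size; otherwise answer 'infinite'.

There are no function symbols, so every ground term is one of the 4 constants.
The Herbrand universe is {c, b, a, d}, which is finite with 4 elements.

4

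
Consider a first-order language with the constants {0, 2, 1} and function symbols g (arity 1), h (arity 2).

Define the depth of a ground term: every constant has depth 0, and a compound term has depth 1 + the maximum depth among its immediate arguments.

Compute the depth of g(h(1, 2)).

2

depth(h(1, 2)) = 1 + max(0, 0) = 1
depth(g(h(1, 2))) = 1 + depth(h(1, 2)) = 1 + 1 = 2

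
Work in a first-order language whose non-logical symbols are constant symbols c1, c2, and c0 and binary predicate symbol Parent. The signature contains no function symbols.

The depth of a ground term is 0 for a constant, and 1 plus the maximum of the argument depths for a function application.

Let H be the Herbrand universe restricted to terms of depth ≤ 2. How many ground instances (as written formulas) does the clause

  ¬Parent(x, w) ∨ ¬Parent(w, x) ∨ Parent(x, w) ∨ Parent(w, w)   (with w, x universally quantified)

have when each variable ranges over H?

Ground terms of depth ≤ 2:
  With no function symbols every ground term is a constant, so there are exactly 3 ground terms at every depth bound.
  N_0 = 3
  N_1 = 3
  N_2 = 3
So there are 3 ground terms available for substitution.
The body mentions every one of the 2 quantified variables; since ground terms form a free algebra, no two substitutions collapse to the same formula.
Number of ground instances = 3^2 = 9.

9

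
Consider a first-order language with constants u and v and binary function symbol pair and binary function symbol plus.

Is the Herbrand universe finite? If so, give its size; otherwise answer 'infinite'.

infinite

The signature has at least one function symbol (pair, arity 2) and at least one constant (u).
Iterating pair gives infinitely many distinct ground terms: u, pair(u, u), pair(pair(u, u), pair(u, u)), ...
So the Herbrand universe is infinite.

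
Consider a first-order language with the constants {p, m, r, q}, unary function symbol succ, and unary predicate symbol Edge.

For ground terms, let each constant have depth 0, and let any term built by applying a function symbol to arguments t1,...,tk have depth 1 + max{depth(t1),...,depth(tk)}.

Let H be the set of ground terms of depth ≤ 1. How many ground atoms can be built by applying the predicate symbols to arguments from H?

First count ground terms of depth ≤ 1.
Write N_k for the number of ground terms of depth ≤ k. A term of depth ≤ k is either a constant or a function symbol applied to arguments of depth ≤ k−1, so N_k = 4 + N_{k-1}.
N_0 = 4
N_1 = 4 + 4 = 8
Explicitly: p, m, r, q, succ(p), succ(m), succ(r), succ(q).
So |H| = 8.
For each predicate symbol, the number of ground atoms is |H| raised to its arity; summing:
  Edge: 8
Total ground atoms: 8.

8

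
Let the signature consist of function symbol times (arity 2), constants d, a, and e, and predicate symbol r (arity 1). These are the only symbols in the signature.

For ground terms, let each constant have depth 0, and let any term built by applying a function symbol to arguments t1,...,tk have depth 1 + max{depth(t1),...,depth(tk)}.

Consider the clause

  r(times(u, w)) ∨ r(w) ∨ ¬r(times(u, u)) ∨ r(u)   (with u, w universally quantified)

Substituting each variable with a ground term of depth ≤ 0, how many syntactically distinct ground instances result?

9

Ground terms of depth ≤ 0:
  If N_k denotes the number of depth-≤k ground terms, the 3 constants give N_0 = 3, and each function symbol of arity r contributes N_{k-1}^r new terms at level k: N_k = 3 + N_{k-1}^2.
  N_0 = 3
  Explicitly: d, a, e.
So there are 3 ground terms available for substitution.
The body mentions every one of the 2 quantified variables; since ground terms form a free algebra, no two substitutions collapse to the same formula.
Number of ground instances = 3^2 = 9.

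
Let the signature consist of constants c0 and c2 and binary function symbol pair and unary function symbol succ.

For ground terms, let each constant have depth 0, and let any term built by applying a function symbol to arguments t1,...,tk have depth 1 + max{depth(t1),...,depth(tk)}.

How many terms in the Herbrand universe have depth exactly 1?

6

Write N_k for the number of ground terms of depth ≤ k. A term of depth ≤ k is either a constant or a function symbol applied to arguments of depth ≤ k−1, so N_k = 2 + N_{k-1}^2 + N_{k-1}.
N_0 = 2
N_1 = 2 + 2^2 + 2 = 8
Terms of depth exactly 1: N_1 − N_0 = 8 − 2 = 6.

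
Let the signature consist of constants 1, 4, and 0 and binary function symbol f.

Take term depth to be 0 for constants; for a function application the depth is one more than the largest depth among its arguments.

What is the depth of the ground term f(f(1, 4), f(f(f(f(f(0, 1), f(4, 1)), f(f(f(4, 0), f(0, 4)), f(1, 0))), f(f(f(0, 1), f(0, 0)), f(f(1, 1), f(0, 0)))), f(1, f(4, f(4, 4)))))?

7

depth(f(1, 4)) = 1 + max(0, 0) = 1
depth(f(0, 1)) = 1 + max(0, 0) = 1
depth(f(4, 1)) = 1 + max(0, 0) = 1
depth(f(f(0, 1), f(4, 1))) = 1 + max(1, 1) = 2
depth(f(4, 0)) = 1 + max(0, 0) = 1
depth(f(0, 4)) = 1 + max(0, 0) = 1
depth(f(f(4, 0), f(0, 4))) = 1 + max(1, 1) = 2
depth(f(1, 0)) = 1 + max(0, 0) = 1
depth(f(f(f(4, 0), f(0, 4)), f(1, 0))) = 1 + max(2, 1) = 3
depth(f(f(f(0, 1), f(4, 1)), f(f(f(4, 0), f(0, 4)), f(1, 0)))) = 1 + max(2, 3) = 4
depth(f(0, 0)) = 1 + max(0, 0) = 1
depth(f(f(0, 1), f(0, 0))) = 1 + max(1, 1) = 2
depth(f(1, 1)) = 1 + max(0, 0) = 1
depth(f(f(1, 1), f(0, 0))) = 1 + max(1, 1) = 2
depth(f(f(f(0, 1), f(0, 0)), f(f(1, 1), f(0, 0)))) = 1 + max(2, 2) = 3
depth(f(f(f(f(0, 1), f(4, 1)), f(f(f(4, 0), f(0, 4)), f(1, 0))), f(f(f(0, 1), f(0, 0)), f(f(1, 1), f(0, 0))))) = 1 + max(4, 3) = 5
depth(f(4, 4)) = 1 + max(0, 0) = 1
depth(f(4, f(4, 4))) = 1 + max(0, 1) = 2
depth(f(1, f(4, f(4, 4)))) = 1 + max(0, 2) = 3
depth(f(f(f(f(f(0, 1), f(4, 1)), f(f(f(4, 0), f(0, 4)), f(1, 0))), f(f(f(0, 1), f(0, 0)), f(f(1, 1), f(0, 0)))), f(1, f(4, f(4, 4))))) = 1 + max(5, 3) = 6
depth(f(f(1, 4), f(f(f(f(f(0, 1), f(4, 1)), f(f(f(4, 0), f(0, 4)), f(1, 0))), f(f(f(0, 1), f(0, 0)), f(f(1, 1), f(0, 0)))), f(1, f(4, f(4, 4)))))) = 1 + max(1, 6) = 7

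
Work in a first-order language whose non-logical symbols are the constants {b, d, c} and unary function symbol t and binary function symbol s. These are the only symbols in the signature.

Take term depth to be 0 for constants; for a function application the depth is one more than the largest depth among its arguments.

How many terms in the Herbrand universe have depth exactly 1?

Count level by level. With function symbols t/1, s/2, the terms of depth ≤ k are the 3 constants together with each function applied to depth-≤(k−1) tuples, so N_k = 3 + N_{k-1} + N_{k-1}^2.
N_0 = 3
N_1 = 3 + 3 + 3^2 = 15
Terms of depth exactly 1: N_1 − N_0 = 15 − 3 = 12.

12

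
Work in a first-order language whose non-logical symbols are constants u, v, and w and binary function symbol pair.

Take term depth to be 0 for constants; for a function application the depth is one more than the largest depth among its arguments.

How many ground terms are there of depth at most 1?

Write N_k for the number of ground terms of depth ≤ k. A term of depth ≤ k is either a constant or a function symbol applied to arguments of depth ≤ k−1, so N_k = 3 + N_{k-1}^2.
N_0 = 3
N_1 = 3 + 3^2 = 12

12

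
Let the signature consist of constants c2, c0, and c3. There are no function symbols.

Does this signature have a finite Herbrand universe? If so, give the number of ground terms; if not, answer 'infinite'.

There are no function symbols, so every ground term is one of the 3 constants.
The Herbrand universe is {c2, c0, c3}, which is finite with 3 elements.

3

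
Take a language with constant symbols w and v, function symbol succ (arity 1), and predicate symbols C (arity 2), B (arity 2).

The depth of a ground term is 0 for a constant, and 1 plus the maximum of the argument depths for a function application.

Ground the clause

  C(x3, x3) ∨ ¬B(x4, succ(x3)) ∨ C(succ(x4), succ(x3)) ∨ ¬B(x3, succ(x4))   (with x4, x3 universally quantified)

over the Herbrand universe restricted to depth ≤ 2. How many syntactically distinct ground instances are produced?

Ground terms of depth ≤ 2:
  Let N_k = |{terms of depth ≤ k}|. Then N_0 = 2 and N_k = 2 + N_{k-1} for k ≥ 1 (one summand per function symbol, arity giving the exponent).
  N_0 = 2
  N_1 = 2 + 2 = 4
  N_2 = 2 + 4 = 6
  Explicitly: w, v, succ(w), succ(v), succ(succ(w)), succ(succ(v)).
So there are 6 ground terms available for substitution.
There are 2 variables to instantiate (x4, x3), each occurring in at least one literal, so different choices give different ground instances.
Number of ground instances = 6^2 = 36.

36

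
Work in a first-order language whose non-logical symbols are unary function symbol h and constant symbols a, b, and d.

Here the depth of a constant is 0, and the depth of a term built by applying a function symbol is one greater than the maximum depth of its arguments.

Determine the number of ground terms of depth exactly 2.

Let N_k = |{terms of depth ≤ k}|. Then N_0 = 3 and N_k = 3 + N_{k-1} for k ≥ 1 (one summand per function symbol, arity giving the exponent).
N_0 = 3
N_1 = 3 + 3 = 6
N_2 = 3 + 6 = 9
Terms of depth exactly 2: N_2 − N_1 = 9 − 6 = 3.

3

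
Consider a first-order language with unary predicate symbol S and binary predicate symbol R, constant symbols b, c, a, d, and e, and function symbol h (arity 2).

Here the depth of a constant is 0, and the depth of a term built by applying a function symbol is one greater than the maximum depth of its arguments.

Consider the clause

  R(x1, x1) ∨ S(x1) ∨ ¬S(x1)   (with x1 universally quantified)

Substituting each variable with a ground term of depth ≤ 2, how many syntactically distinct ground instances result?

905

Ground terms of depth ≤ 2:
  Let N_k count ground terms of depth at most k. Each non-constant term of depth ≤ k is some function symbol applied to depth-≤(k−1) arguments, giving N_k = 5 + N_{k-1}^2.
  N_0 = 5
  N_1 = 5 + 5^2 = 30
  N_2 = 5 + 30^2 = 905
So there are 905 ground terms available for substitution.
The body mentions the single quantified variable x1; since ground terms form a free algebra, no two substitutions collapse to the same formula.
Number of ground instances = 905.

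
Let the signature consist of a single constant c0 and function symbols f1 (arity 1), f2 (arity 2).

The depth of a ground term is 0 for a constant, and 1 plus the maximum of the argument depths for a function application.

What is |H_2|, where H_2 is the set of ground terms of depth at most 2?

13

Let N_k = |{terms of depth ≤ k}|. Then N_0 = 1 and N_k = 1 + N_{k-1} + N_{k-1}^2 for k ≥ 1 (one summand per function symbol, arity giving the exponent).
N_0 = 1
N_1 = 1 + 1 + 1^2 = 3
N_2 = 1 + 3 + 3^2 = 13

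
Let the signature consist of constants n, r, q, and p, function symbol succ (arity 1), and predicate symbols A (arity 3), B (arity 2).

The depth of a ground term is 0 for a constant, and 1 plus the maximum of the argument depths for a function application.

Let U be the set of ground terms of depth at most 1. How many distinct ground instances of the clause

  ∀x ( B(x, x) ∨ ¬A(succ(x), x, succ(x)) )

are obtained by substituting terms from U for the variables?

Ground terms of depth ≤ 1:
  Write N_k for the number of ground terms of depth ≤ k. A term of depth ≤ k is either a constant or a function symbol applied to arguments of depth ≤ k−1, so N_k = 4 + N_{k-1}.
  N_0 = 4
  N_1 = 4 + 4 = 8
  Explicitly: n, r, q, p, succ(n), succ(r), succ(q), succ(p).
So there are 8 ground terms available for substitution.
The body mentions the single quantified variable x; since ground terms form a free algebra, no two substitutions collapse to the same formula.
Number of ground instances = 8.

8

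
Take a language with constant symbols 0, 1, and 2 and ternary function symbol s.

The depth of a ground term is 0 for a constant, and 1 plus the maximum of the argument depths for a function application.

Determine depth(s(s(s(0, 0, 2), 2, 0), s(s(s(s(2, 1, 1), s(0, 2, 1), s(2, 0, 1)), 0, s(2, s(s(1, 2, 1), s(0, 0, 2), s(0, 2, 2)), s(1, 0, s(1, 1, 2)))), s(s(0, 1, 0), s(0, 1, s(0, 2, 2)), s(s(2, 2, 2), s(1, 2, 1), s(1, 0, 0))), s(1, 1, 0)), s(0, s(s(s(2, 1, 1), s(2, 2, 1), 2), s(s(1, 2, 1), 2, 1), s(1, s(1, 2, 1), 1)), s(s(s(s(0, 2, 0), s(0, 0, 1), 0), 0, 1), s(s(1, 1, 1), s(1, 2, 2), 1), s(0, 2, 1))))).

depth(s(0, 0, 2)) = 1 + max(0, 0, 0) = 1
depth(s(s(0, 0, 2), 2, 0)) = 1 + max(1, 0, 0) = 2
depth(s(2, 1, 1)) = 1 + max(0, 0, 0) = 1
depth(s(0, 2, 1)) = 1 + max(0, 0, 0) = 1
depth(s(2, 0, 1)) = 1 + max(0, 0, 0) = 1
depth(s(s(2, 1, 1), s(0, 2, 1), s(2, 0, 1))) = 1 + max(1, 1, 1) = 2
depth(s(1, 2, 1)) = 1 + max(0, 0, 0) = 1
depth(s(0, 2, 2)) = 1 + max(0, 0, 0) = 1
depth(s(s(1, 2, 1), s(0, 0, 2), s(0, 2, 2))) = 1 + max(1, 1, 1) = 2
depth(s(1, 1, 2)) = 1 + max(0, 0, 0) = 1
depth(s(1, 0, s(1, 1, 2))) = 1 + max(0, 0, 1) = 2
depth(s(2, s(s(1, 2, 1), s(0, 0, 2), s(0, 2, 2)), s(1, 0, s(1, 1, 2)))) = 1 + max(0, 2, 2) = 3
depth(s(s(s(2, 1, 1), s(0, 2, 1), s(2, 0, 1)), 0, s(2, s(s(1, 2, 1), s(0, 0, 2), s(0, 2, 2)), s(1, 0, s(1, 1, 2))))) = 1 + max(2, 0, 3) = 4
depth(s(0, 1, 0)) = 1 + max(0, 0, 0) = 1
depth(s(0, 1, s(0, 2, 2))) = 1 + max(0, 0, 1) = 2
depth(s(2, 2, 2)) = 1 + max(0, 0, 0) = 1
depth(s(1, 0, 0)) = 1 + max(0, 0, 0) = 1
depth(s(s(2, 2, 2), s(1, 2, 1), s(1, 0, 0))) = 1 + max(1, 1, 1) = 2
depth(s(s(0, 1, 0), s(0, 1, s(0, 2, 2)), s(s(2, 2, 2), s(1, 2, 1), s(1, 0, 0)))) = 1 + max(1, 2, 2) = 3
depth(s(1, 1, 0)) = 1 + max(0, 0, 0) = 1
depth(s(s(s(s(2, 1, 1), s(0, 2, 1), s(2, 0, 1)), 0, s(2, s(s(1, 2, 1), s(0, 0, 2), s(0, 2, 2)), s(1, 0, s(1, 1, 2)))), s(s(0, 1, 0), s(0, 1, s(0, 2, 2)), s(s(2, 2, 2), s(1, 2, 1), s(1, 0, 0))), s(1, 1, 0))) = 1 + max(4, 3, 1) = 5
depth(s(2, 2, 1)) = 1 + max(0, 0, 0) = 1
depth(s(s(2, 1, 1), s(2, 2, 1), 2)) = 1 + max(1, 1, 0) = 2
depth(s(s(1, 2, 1), 2, 1)) = 1 + max(1, 0, 0) = 2
depth(s(1, s(1, 2, 1), 1)) = 1 + max(0, 1, 0) = 2
depth(s(s(s(2, 1, 1), s(2, 2, 1), 2), s(s(1, 2, 1), 2, 1), s(1, s(1, 2, 1), 1))) = 1 + max(2, 2, 2) = 3
depth(s(0, 2, 0)) = 1 + max(0, 0, 0) = 1
depth(s(0, 0, 1)) = 1 + max(0, 0, 0) = 1
depth(s(s(0, 2, 0), s(0, 0, 1), 0)) = 1 + max(1, 1, 0) = 2
depth(s(s(s(0, 2, 0), s(0, 0, 1), 0), 0, 1)) = 1 + max(2, 0, 0) = 3
depth(s(1, 1, 1)) = 1 + max(0, 0, 0) = 1
depth(s(1, 2, 2)) = 1 + max(0, 0, 0) = 1
depth(s(s(1, 1, 1), s(1, 2, 2), 1)) = 1 + max(1, 1, 0) = 2
depth(s(s(s(s(0, 2, 0), s(0, 0, 1), 0), 0, 1), s(s(1, 1, 1), s(1, 2, 2), 1), s(0, 2, 1))) = 1 + max(3, 2, 1) = 4
depth(s(0, s(s(s(2, 1, 1), s(2, 2, 1), 2), s(s(1, 2, 1), 2, 1), s(1, s(1, 2, 1), 1)), s(s(s(s(0, 2, 0), s(0, 0, 1), 0), 0, 1), s(s(1, 1, 1), s(1, 2, 2), 1), s(0, 2, 1)))) = 1 + max(0, 3, 4) = 5
depth(s(s(s(0, 0, 2), 2, 0), s(s(s(s(2, 1, 1), s(0, 2, 1), s(2, 0, 1)), 0, s(2, s(s(1, 2, 1), s(0, 0, 2), s(0, 2, 2)), s(1, 0, s(1, 1, 2)))), s(s(0, 1, 0), s(0, 1, s(0, 2, 2)), s(s(2, 2, 2), s(1, 2, 1), s(1, 0, 0))), s(1, 1, 0)), s(0, s(s(s(2, 1, 1), s(2, 2, 1), 2), s(s(1, 2, 1), 2, 1), s(1, s(1, 2, 1), 1)), s(s(s(s(0, 2, 0), s(0, 0, 1), 0), 0, 1), s(s(1, 1, 1), s(1, 2, 2), 1), s(0, 2, 1))))) = 1 + max(2, 5, 5) = 6

6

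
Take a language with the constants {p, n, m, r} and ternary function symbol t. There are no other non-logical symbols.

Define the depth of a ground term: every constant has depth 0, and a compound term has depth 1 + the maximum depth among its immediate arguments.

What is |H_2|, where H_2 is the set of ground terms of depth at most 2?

314436

Let N_k = |{terms of depth ≤ k}|. Then N_0 = 4 and N_k = 4 + N_{k-1}^3 for k ≥ 1 (one summand per function symbol, arity giving the exponent).
N_0 = 4
N_1 = 4 + 4^3 = 68
N_2 = 4 + 68^3 = 314436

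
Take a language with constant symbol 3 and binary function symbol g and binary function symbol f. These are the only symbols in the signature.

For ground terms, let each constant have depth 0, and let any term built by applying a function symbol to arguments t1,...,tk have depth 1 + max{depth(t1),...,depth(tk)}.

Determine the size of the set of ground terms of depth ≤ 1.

If N_k denotes the number of depth-≤k ground terms, the 1 constant gives N_0 = 1, and each function symbol of arity r contributes N_{k-1}^r new terms at level k: N_k = 1 + N_{k-1}^2 + N_{k-1}^2.
N_0 = 1
N_1 = 1 + 1^2 + 1^2 = 3
Explicitly: 3, g(3, 3), f(3, 3).

3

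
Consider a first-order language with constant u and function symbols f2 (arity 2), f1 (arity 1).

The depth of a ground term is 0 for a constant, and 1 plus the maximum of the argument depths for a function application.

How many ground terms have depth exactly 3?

Write N_k for the number of ground terms of depth ≤ k. A term of depth ≤ k is either a constant or a function symbol applied to arguments of depth ≤ k−1, so N_k = 1 + N_{k-1}^2 + N_{k-1}.
N_0 = 1
N_1 = 1 + 1^2 + 1 = 3
N_2 = 1 + 3^2 + 3 = 13
N_3 = 1 + 13^2 + 13 = 183
Terms of depth exactly 3: N_3 − N_2 = 183 − 13 = 170.

170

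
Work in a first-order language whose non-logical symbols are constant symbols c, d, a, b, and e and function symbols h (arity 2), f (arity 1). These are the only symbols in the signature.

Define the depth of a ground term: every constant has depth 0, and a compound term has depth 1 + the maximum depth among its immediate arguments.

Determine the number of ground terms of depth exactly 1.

Let N_k = |{terms of depth ≤ k}|. Then N_0 = 5 and N_k = 5 + N_{k-1}^2 + N_{k-1} for k ≥ 1 (one summand per function symbol, arity giving the exponent).
N_0 = 5
N_1 = 5 + 5^2 + 5 = 35
Terms of depth exactly 1: N_1 − N_0 = 35 − 5 = 30.

30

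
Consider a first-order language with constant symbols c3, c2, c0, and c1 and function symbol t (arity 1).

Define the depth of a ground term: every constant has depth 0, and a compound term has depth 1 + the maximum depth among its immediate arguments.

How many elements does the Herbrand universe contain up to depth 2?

12

Count level by level. With function symbols t/1, the terms of depth ≤ k are the 4 constants together with each function applied to depth-≤(k−1) tuples, so N_k = 4 + N_{k-1}.
N_0 = 4
N_1 = 4 + 4 = 8
N_2 = 4 + 8 = 12
Explicitly: c3, c2, c0, c1, t(c3), t(c2), t(c0), t(c1), t(t(c3)), t(t(c2)), t(t(c0)), t(t(c1)).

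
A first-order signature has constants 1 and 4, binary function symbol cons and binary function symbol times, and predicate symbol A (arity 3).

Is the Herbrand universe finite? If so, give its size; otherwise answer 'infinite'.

infinite

The signature has at least one function symbol (cons, arity 2) and at least one constant (1).
Iterating cons gives infinitely many distinct ground terms: 1, cons(1, 1), cons(cons(1, 1), cons(1, 1)), ...
So the Herbrand universe is infinite.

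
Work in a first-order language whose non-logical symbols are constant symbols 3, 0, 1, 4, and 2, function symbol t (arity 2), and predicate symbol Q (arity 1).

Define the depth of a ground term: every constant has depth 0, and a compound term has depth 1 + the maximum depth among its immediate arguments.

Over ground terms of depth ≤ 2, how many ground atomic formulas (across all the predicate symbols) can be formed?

First count ground terms of depth ≤ 2.
Let N_k count ground terms of depth at most k. Each non-constant term of depth ≤ k is some function symbol applied to depth-≤(k−1) arguments, giving N_k = 5 + N_{k-1}^2.
N_0 = 5
N_1 = 5 + 5^2 = 30
N_2 = 5 + 30^2 = 905
So |H| = 905.
A ground atom is a predicate applied to a tuple of terms from H, so the count is the sum over predicates of |H|^arity:
  Q: 905
Total ground atoms: 905.

905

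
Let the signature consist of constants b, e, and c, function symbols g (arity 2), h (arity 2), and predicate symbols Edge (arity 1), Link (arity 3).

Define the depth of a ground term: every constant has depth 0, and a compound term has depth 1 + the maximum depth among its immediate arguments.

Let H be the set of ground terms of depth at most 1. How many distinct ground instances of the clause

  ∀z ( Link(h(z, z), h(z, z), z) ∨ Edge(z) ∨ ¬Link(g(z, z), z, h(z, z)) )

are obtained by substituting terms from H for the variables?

21

Ground terms of depth ≤ 1:
  Let N_k count ground terms of depth at most k. Each non-constant term of depth ≤ k is some function symbol applied to depth-≤(k−1) arguments, giving N_k = 3 + N_{k-1}^2 + N_{k-1}^2.
  N_0 = 3
  N_1 = 3 + 3^2 + 3^2 = 21
So there are 21 ground terms available for substitution.
There is 1 variable to instantiate (z),  occurring in at least one literal, so different choices give different ground instances.
Number of ground instances = 21.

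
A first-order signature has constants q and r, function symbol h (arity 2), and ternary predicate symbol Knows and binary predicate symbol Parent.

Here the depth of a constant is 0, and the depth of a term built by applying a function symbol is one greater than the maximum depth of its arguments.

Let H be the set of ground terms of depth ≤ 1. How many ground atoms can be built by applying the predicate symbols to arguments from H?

252

First count ground terms of depth ≤ 1.
Let N_k count ground terms of depth at most k. Each non-constant term of depth ≤ k is some function symbol applied to depth-≤(k−1) arguments, giving N_k = 2 + N_{k-1}^2.
N_0 = 2
N_1 = 2 + 2^2 = 6
Explicitly: q, r, h(q, q), h(q, r), h(r, q), h(r, r).
So |H| = 6.
Ground atoms are formed by filling each argument slot of a predicate with a term from H, so an r-ary predicate gives |H|^r atoms:
  Knows: 6^3 = 216;  Parent: 6^2 = 36
Total ground atoms: 216 + 36 = 252.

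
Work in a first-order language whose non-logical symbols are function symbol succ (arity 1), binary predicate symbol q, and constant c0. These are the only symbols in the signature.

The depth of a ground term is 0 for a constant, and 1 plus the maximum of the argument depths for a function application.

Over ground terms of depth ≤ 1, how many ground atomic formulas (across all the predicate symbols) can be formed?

First count ground terms of depth ≤ 1.
If N_k denotes the number of depth-≤k ground terms, the 1 constant gives N_0 = 1, and each function symbol of arity r contributes N_{k-1}^r new terms at level k: N_k = 1 + N_{k-1}.
N_0 = 1
N_1 = 1 + 1 = 2
Explicitly: c0, succ(c0).
So |H| = 2.
A ground atom is a predicate applied to a tuple of terms from H, so the count is the sum over predicates of |H|^arity:
  q: 2^2 = 4
Total ground atoms: 4.

4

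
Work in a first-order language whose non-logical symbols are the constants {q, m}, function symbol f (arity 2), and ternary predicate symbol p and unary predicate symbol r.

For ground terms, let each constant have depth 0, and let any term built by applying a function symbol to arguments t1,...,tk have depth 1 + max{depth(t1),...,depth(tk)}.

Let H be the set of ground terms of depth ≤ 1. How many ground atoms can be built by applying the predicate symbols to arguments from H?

First count ground terms of depth ≤ 1.
Let N_k count ground terms of depth at most k. Each non-constant term of depth ≤ k is some function symbol applied to depth-≤(k−1) arguments, giving N_k = 2 + N_{k-1}^2.
N_0 = 2
N_1 = 2 + 2^2 = 6
So |H| = 6.
A ground atom is a predicate applied to a tuple of terms from H, so the count is the sum over predicates of |H|^arity:
  p: 6^3 = 216;  r: 6
Total ground atoms: 216 + 6 = 222.

222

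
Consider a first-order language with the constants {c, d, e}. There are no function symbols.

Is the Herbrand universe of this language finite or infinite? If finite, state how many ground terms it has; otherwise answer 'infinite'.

There are no function symbols, so every ground term is one of the 3 constants.
The Herbrand universe is {c, d, e}, which is finite with 3 elements.

3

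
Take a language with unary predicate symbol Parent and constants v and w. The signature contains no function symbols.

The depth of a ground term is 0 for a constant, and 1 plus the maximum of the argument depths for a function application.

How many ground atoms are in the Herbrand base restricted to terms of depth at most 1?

2

First count ground terms of depth ≤ 1.
With no function symbols every ground term is a constant, so there are exactly 2 ground terms at every depth bound.
N_0 = 2
N_1 = 2
Explicitly: v, w.
So |H| = 2.
Each predicate of arity r yields |H|^r ground atoms (one per choice of an r-tuple from H):
  Parent: 2
Total ground atoms: 2.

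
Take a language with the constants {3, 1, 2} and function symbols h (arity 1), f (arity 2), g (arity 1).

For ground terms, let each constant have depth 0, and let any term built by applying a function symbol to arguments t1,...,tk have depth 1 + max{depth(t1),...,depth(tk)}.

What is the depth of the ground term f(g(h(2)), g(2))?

depth(h(2)) = 1 + depth(2) = 1 + 0 = 1
depth(g(h(2))) = 1 + depth(h(2)) = 1 + 1 = 2
depth(g(2)) = 1 + depth(2) = 1 + 0 = 1
depth(f(g(h(2)), g(2))) = 1 + max(2, 1) = 3

3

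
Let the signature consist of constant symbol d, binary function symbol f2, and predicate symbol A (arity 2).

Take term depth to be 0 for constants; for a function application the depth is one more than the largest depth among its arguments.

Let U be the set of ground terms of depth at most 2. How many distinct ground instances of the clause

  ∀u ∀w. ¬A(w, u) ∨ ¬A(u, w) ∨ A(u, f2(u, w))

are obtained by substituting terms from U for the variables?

25

Ground terms of depth ≤ 2:
  Let N_k count ground terms of depth at most k. Each non-constant term of depth ≤ k is some function symbol applied to depth-≤(k−1) arguments, giving N_k = 1 + N_{k-1}^2.
  N_0 = 1
  N_1 = 1 + 1^2 = 2
  N_2 = 1 + 2^2 = 5
  Explicitly: d, f2(d, d), f2(d, f2(d, d)), f2(f2(d, d), d), f2(f2(d, d), f2(d, d)).
So there are 5 ground terms available for substitution.
Each of u, w ranges independently over the available ground terms, and distinct assignments produce distinct instances.
Number of ground instances = 5^2 = 25.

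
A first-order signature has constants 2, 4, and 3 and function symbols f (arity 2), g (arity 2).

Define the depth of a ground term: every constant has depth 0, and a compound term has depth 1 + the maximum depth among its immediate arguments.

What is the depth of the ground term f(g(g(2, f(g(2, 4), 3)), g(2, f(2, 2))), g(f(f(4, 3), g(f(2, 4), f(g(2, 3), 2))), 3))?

depth(g(2, 4)) = 1 + max(0, 0) = 1
depth(f(g(2, 4), 3)) = 1 + max(1, 0) = 2
depth(g(2, f(g(2, 4), 3))) = 1 + max(0, 2) = 3
depth(f(2, 2)) = 1 + max(0, 0) = 1
depth(g(2, f(2, 2))) = 1 + max(0, 1) = 2
depth(g(g(2, f(g(2, 4), 3)), g(2, f(2, 2)))) = 1 + max(3, 2) = 4
depth(f(4, 3)) = 1 + max(0, 0) = 1
depth(f(2, 4)) = 1 + max(0, 0) = 1
depth(g(2, 3)) = 1 + max(0, 0) = 1
depth(f(g(2, 3), 2)) = 1 + max(1, 0) = 2
depth(g(f(2, 4), f(g(2, 3), 2))) = 1 + max(1, 2) = 3
depth(f(f(4, 3), g(f(2, 4), f(g(2, 3), 2)))) = 1 + max(1, 3) = 4
depth(g(f(f(4, 3), g(f(2, 4), f(g(2, 3), 2))), 3)) = 1 + max(4, 0) = 5
depth(f(g(g(2, f(g(2, 4), 3)), g(2, f(2, 2))), g(f(f(4, 3), g(f(2, 4), f(g(2, 3), 2))), 3))) = 1 + max(4, 5) = 6

6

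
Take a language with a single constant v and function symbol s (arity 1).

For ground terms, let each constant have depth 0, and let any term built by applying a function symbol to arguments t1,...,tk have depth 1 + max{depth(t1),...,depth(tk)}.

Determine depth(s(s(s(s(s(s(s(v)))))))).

7

depth(s(v)) = 1 + depth(v) = 1 + 0 = 1
depth(s(s(v))) = 1 + depth(s(v)) = 1 + 1 = 2
depth(s(s(s(v)))) = 1 + depth(s(s(v))) = 1 + 2 = 3
depth(s(s(s(s(v))))) = 1 + depth(s(s(s(v)))) = 1 + 3 = 4
depth(s(s(s(s(s(v)))))) = 1 + depth(s(s(s(s(v))))) = 1 + 4 = 5
depth(s(s(s(s(s(s(v))))))) = 1 + depth(s(s(s(s(s(v)))))) = 1 + 5 = 6
depth(s(s(s(s(s(s(s(v)))))))) = 1 + depth(s(s(s(s(s(s(v))))))) = 1 + 6 = 7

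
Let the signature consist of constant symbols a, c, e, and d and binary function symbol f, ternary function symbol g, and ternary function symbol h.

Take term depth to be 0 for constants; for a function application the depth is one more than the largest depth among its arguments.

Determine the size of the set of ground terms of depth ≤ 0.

4

Let N_k = |{terms of depth ≤ k}|. Then N_0 = 4 and N_k = 4 + N_{k-1}^2 + N_{k-1}^3 + N_{k-1}^3 for k ≥ 1 (one summand per function symbol, arity giving the exponent).
N_0 = 4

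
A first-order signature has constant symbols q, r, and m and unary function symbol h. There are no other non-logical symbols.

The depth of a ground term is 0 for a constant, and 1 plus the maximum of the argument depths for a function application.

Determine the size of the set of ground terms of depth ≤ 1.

Let N_k = |{terms of depth ≤ k}|. Then N_0 = 3 and N_k = 3 + N_{k-1} for k ≥ 1 (one summand per function symbol, arity giving the exponent).
N_0 = 3
N_1 = 3 + 3 = 6

6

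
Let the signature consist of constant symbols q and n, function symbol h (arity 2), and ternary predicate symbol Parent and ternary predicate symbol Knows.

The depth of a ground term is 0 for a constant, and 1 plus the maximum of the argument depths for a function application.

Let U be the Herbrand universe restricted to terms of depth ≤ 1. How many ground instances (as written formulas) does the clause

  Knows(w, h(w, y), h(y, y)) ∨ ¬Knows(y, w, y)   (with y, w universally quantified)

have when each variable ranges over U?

Ground terms of depth ≤ 1:
  Count level by level. With function symbols h/2, the terms of depth ≤ k are the 2 constants together with each function applied to depth-≤(k−1) tuples, so N_k = 2 + N_{k-1}^2.
  N_0 = 2
  N_1 = 2 + 2^2 = 6
  Explicitly: q, n, h(q, q), h(q, n), h(n, q), h(n, n).
So there are 6 ground terms available for substitution.
Each of y, w ranges independently over the available ground terms, and distinct assignments produce distinct instances.
Number of ground instances = 6^2 = 36.

36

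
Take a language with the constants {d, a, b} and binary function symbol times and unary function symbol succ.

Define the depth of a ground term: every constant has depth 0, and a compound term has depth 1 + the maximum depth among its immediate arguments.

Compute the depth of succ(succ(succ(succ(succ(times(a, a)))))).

6

depth(times(a, a)) = 1 + max(0, 0) = 1
depth(succ(times(a, a))) = 1 + depth(times(a, a)) = 1 + 1 = 2
depth(succ(succ(times(a, a)))) = 1 + depth(succ(times(a, a))) = 1 + 2 = 3
depth(succ(succ(succ(times(a, a))))) = 1 + depth(succ(succ(times(a, a)))) = 1 + 3 = 4
depth(succ(succ(succ(succ(times(a, a)))))) = 1 + depth(succ(succ(succ(times(a, a))))) = 1 + 4 = 5
depth(succ(succ(succ(succ(succ(times(a, a))))))) = 1 + depth(succ(succ(succ(succ(times(a, a)))))) = 1 + 5 = 6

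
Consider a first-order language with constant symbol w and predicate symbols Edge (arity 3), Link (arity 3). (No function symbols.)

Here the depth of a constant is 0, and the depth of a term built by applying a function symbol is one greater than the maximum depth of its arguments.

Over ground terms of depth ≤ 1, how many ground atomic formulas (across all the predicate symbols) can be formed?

2

First count ground terms of depth ≤ 1.
With no function symbols every ground term is a constant, so there is exactly 1 ground term at every depth bound.
N_0 = 1
N_1 = 1
Explicitly: w.
So |H| = 1.
A ground atom is a predicate applied to a tuple of terms from H, so the count is the sum over predicates of |H|^arity:
  Edge: 1^3 = 1;  Link: 1^3 = 1
Total ground atoms: 1 + 1 = 2.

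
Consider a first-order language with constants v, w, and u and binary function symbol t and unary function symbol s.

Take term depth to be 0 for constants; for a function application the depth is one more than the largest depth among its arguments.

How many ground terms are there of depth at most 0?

3

Let N_k count ground terms of depth at most k. Each non-constant term of depth ≤ k is some function symbol applied to depth-≤(k−1) arguments, giving N_k = 3 + N_{k-1}^2 + N_{k-1}.
N_0 = 3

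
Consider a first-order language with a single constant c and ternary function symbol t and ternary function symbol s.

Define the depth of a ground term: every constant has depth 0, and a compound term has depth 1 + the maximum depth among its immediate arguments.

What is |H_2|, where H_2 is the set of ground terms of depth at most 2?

Let N_k count ground terms of depth at most k. Each non-constant term of depth ≤ k is some function symbol applied to depth-≤(k−1) arguments, giving N_k = 1 + N_{k-1}^3 + N_{k-1}^3.
N_0 = 1
N_1 = 1 + 1^3 + 1^3 = 3
N_2 = 1 + 3^3 + 3^3 = 55

55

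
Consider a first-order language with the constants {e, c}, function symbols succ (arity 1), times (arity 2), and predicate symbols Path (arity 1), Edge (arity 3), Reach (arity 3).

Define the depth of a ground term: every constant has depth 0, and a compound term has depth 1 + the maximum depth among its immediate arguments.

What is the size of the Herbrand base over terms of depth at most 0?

18

First count ground terms of depth ≤ 0.
Let N_k = |{terms of depth ≤ k}|. Then N_0 = 2 and N_k = 2 + N_{k-1} + N_{k-1}^2 for k ≥ 1 (one summand per function symbol, arity giving the exponent).
N_0 = 2
So |H| = 2.
Ground atoms are formed by filling each argument slot of a predicate with a term from H, so an r-ary predicate gives |H|^r atoms:
  Path: 2;  Edge: 2^3 = 8;  Reach: 2^3 = 8
Total ground atoms: 2 + 8 + 8 = 18.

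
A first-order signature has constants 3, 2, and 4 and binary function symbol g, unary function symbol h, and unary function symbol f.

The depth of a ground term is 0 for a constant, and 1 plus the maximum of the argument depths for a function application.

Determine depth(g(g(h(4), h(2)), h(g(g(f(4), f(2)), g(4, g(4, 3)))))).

5

depth(h(4)) = 1 + depth(4) = 1 + 0 = 1
depth(h(2)) = 1 + depth(2) = 1 + 0 = 1
depth(g(h(4), h(2))) = 1 + max(1, 1) = 2
depth(f(4)) = 1 + depth(4) = 1 + 0 = 1
depth(f(2)) = 1 + depth(2) = 1 + 0 = 1
depth(g(f(4), f(2))) = 1 + max(1, 1) = 2
depth(g(4, 3)) = 1 + max(0, 0) = 1
depth(g(4, g(4, 3))) = 1 + max(0, 1) = 2
depth(g(g(f(4), f(2)), g(4, g(4, 3)))) = 1 + max(2, 2) = 3
depth(h(g(g(f(4), f(2)), g(4, g(4, 3))))) = 1 + depth(g(g(f(4), f(2)), g(4, g(4, 3)))) = 1 + 3 = 4
depth(g(g(h(4), h(2)), h(g(g(f(4), f(2)), g(4, g(4, 3)))))) = 1 + max(2, 4) = 5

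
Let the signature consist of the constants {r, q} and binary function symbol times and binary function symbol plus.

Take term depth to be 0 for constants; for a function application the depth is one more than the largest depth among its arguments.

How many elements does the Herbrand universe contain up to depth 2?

202

Count level by level. With function symbols times/2, plus/2, the terms of depth ≤ k are the 2 constants together with each function applied to depth-≤(k−1) tuples, so N_k = 2 + N_{k-1}^2 + N_{k-1}^2.
N_0 = 2
N_1 = 2 + 2^2 + 2^2 = 10
N_2 = 2 + 10^2 + 10^2 = 202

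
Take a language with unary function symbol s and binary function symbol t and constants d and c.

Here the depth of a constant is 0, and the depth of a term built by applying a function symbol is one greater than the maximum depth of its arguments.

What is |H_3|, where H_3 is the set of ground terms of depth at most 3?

Count level by level. With function symbols s/1, t/2, the terms of depth ≤ k are the 2 constants together with each function applied to depth-≤(k−1) tuples, so N_k = 2 + N_{k-1} + N_{k-1}^2.
N_0 = 2
N_1 = 2 + 2 + 2^2 = 8
N_2 = 2 + 8 + 8^2 = 74
N_3 = 2 + 74 + 74^2 = 5552

5552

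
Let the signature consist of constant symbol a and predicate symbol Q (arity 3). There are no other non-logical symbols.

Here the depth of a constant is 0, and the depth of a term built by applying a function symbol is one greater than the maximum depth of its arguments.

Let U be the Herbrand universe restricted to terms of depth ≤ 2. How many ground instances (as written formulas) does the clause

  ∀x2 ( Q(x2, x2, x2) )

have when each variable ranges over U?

1

Ground terms of depth ≤ 2:
  With no function symbols every ground term is a constant, so there is exactly 1 ground term at every depth bound.
  N_0 = 1
  N_1 = 1
  N_2 = 1
  Explicitly: a.
So there is exactly 1 ground term available for substitution.
There is 1 variable to instantiate (x2),  occurring in at least one literal, so different choices give different ground instances.
Number of ground instances = 1.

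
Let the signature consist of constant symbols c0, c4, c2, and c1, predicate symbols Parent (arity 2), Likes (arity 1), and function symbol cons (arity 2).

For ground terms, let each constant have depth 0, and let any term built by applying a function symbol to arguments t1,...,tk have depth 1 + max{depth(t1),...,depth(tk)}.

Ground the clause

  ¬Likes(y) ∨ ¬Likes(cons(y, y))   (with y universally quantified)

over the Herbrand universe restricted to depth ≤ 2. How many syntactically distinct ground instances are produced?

Ground terms of depth ≤ 2:
  Let N_k count ground terms of depth at most k. Each non-constant term of depth ≤ k is some function symbol applied to depth-≤(k−1) arguments, giving N_k = 4 + N_{k-1}^2.
  N_0 = 4
  N_1 = 4 + 4^2 = 20
  N_2 = 4 + 20^2 = 404
So there are 404 ground terms available for substitution.
The body mentions the single quantified variable y; since ground terms form a free algebra, no two substitutions collapse to the same formula.
Number of ground instances = 404.

404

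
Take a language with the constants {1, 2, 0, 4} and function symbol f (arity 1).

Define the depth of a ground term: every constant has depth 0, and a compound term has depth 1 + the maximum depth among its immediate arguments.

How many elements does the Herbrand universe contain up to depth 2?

Let N_k count ground terms of depth at most k. Each non-constant term of depth ≤ k is some function symbol applied to depth-≤(k−1) arguments, giving N_k = 4 + N_{k-1}.
N_0 = 4
N_1 = 4 + 4 = 8
N_2 = 4 + 8 = 12
Explicitly: 1, 2, 0, 4, f(1), f(2), f(0), f(4), f(f(1)), f(f(2)), f(f(0)), f(f(4)).

12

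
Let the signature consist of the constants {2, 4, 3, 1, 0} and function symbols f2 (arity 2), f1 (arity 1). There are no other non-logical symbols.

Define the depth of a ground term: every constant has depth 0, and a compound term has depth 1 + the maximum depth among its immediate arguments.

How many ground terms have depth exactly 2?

If N_k denotes the number of depth-≤k ground terms, the 5 constants give N_0 = 5, and each function symbol of arity r contributes N_{k-1}^r new terms at level k: N_k = 5 + N_{k-1}^2 + N_{k-1}.
N_0 = 5
N_1 = 5 + 5^2 + 5 = 35
N_2 = 5 + 35^2 + 35 = 1265
Terms of depth exactly 2: N_2 − N_1 = 1265 − 35 = 1230.

1230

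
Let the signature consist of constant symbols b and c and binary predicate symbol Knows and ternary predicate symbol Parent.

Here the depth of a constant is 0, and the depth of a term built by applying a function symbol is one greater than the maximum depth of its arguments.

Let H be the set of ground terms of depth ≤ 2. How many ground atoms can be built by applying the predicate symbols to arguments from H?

First count ground terms of depth ≤ 2.
With no function symbols every ground term is a constant, so there are exactly 2 ground terms at every depth bound.
N_0 = 2
N_1 = 2
N_2 = 2
So |H| = 2.
Each predicate of arity r yields |H|^r ground atoms (one per choice of an r-tuple from H):
  Knows: 2^2 = 4;  Parent: 2^3 = 8
Total ground atoms: 4 + 8 = 12.

12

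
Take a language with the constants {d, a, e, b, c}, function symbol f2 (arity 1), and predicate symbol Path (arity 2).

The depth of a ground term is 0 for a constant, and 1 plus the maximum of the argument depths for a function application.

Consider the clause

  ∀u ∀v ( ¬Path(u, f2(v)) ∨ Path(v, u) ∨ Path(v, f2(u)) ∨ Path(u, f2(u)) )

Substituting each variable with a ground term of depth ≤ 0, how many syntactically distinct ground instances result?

Ground terms of depth ≤ 0:
  Let N_k count ground terms of depth at most k. Each non-constant term of depth ≤ k is some function symbol applied to depth-≤(k−1) arguments, giving N_k = 5 + N_{k-1}.
  N_0 = 5
  Explicitly: d, a, e, b, c.
So there are 5 ground terms available for substitution.
Each of u, v ranges independently over the available ground terms, and distinct assignments produce distinct instances.
Number of ground instances = 5^2 = 25.

25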